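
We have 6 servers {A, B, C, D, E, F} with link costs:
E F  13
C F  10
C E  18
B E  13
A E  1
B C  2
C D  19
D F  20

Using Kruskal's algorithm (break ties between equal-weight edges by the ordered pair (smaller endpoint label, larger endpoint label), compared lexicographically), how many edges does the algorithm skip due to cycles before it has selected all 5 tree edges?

2

Sort edges by weight, then run Kruskal:
A E (1): add — endpoints in different components.
B C (2): add — endpoints in different components.
C F (10): add — endpoints in different components.
B E (13): add — endpoints in different components.
E F (13): skip — E and F already connected.
C E (18): skip — C and E already connected.
C D (19): add — endpoints in different components.
Edges rejected before the tree was complete: 2.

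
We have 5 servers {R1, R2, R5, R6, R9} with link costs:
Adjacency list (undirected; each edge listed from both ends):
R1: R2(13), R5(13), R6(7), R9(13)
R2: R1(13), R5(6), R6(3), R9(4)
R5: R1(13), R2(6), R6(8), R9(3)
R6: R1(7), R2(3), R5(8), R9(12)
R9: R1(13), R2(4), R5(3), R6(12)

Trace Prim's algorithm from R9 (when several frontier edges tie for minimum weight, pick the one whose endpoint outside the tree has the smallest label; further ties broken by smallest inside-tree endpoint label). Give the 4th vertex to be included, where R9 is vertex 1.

R6

Grow the tree from R9 using Prim:
Step 1: cheapest edge leaving the tree is R5-R9 (3); add R5.
Step 2: cheapest edge leaving the tree is R2-R9 (4); add R2.
Step 3: cheapest edge leaving the tree is R2-R6 (3); add R6.
Step 4: cheapest edge leaving the tree is R1-R6 (7); add R1.
Vertex order: R9, R5, R2, R6, R1. The 4th vertex is R6.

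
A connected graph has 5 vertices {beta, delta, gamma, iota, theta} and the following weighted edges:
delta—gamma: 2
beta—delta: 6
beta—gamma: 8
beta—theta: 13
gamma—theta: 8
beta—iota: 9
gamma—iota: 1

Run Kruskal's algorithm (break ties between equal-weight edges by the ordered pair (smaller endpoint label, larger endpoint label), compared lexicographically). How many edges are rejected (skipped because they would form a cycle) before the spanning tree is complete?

Kruskal's algorithm — process edges by increasing weight (ties by edge label):
gamma—iota (1): add — endpoints in different components.
delta—gamma (2): add — endpoints in different components.
beta—delta (6): add — endpoints in different components.
beta—gamma (8): skip — beta and gamma already connected.
gamma—theta (8): add — endpoints in different components.
Edges rejected before the tree was complete: 1.

1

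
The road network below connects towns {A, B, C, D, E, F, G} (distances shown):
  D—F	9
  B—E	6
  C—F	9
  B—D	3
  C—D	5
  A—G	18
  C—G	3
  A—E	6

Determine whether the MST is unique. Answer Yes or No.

No

Sort edges by weight, then run Kruskal:
B—D (3): add. Components now {A} {B,D} {C} {E} {F} {G}
C—G (3): add. Components now {A} {B,D} {C,G} {E} {F}
C—D (5): add. Components now {A} {B,C,D,G} {E} {F}
A—E (6): add. Components now {A,E} {B,C,D,G} {F}
B—E (6): add. Components now {A,B,C,D,E,G} {F}
C—F (9): add. Components now {A,B,C,D,E,F,G}
Non-tree edge D—F has weight 9, equal to the heaviest edge on its tree cycle — swapping gives another MST of the same weight. Not unique.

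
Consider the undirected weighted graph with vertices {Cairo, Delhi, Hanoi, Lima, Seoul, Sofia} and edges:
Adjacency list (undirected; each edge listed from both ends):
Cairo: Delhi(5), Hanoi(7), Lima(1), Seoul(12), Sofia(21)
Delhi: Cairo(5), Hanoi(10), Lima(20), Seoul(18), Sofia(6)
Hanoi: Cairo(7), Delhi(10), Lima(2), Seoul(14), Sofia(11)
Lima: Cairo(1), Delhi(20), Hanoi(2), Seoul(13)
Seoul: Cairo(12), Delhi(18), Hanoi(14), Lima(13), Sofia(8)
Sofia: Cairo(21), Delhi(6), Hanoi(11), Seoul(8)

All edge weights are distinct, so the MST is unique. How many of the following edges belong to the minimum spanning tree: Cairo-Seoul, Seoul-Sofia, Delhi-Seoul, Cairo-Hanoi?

1

Sort edges by weight, then run Kruskal:
Cairo-Lima (1): add. Components now {Seoul} {Delhi} {Cairo,Lima} {Sofia} {Hanoi}
Hanoi-Lima (2): add. Components now {Seoul} {Delhi} {Cairo,Hanoi,Lima} {Sofia}
Cairo-Delhi (5): add. Components now {Seoul} {Cairo,Delhi,Hanoi,Lima} {Sofia}
Delhi-Sofia (6): add. Components now {Seoul} {Cairo,Delhi,Hanoi,Lima,Sofia}
Cairo-Hanoi (7): skip — Cairo and Hanoi already connected.
Seoul-Sofia (8): add. Components now {Cairo,Delhi,Hanoi,Lima,Seoul,Sofia}
MST edge set: {Cairo-Lima, Hanoi-Lima, Cairo-Delhi, Delhi-Sofia, Seoul-Sofia}.
Of the listed edges, {Seoul-Sofia} are in the MST → 1.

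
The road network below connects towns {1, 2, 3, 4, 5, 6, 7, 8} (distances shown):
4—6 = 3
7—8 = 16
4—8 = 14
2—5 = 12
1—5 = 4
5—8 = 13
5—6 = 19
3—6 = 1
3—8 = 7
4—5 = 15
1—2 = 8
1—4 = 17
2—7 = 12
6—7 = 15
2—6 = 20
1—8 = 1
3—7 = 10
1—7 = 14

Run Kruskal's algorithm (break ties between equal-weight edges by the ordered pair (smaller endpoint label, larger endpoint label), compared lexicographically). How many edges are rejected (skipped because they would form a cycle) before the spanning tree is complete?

0

Kruskal: consider edges lightest-first.
1—8 (1): add — endpoints in different components.
3—6 (1): add — endpoints in different components.
4—6 (3): add — endpoints in different components.
1—5 (4): add — endpoints in different components.
3—8 (7): add — endpoints in different components.
1—2 (8): add — endpoints in different components.
3—7 (10): add — endpoints in different components.
Edges rejected before the tree was complete: 0.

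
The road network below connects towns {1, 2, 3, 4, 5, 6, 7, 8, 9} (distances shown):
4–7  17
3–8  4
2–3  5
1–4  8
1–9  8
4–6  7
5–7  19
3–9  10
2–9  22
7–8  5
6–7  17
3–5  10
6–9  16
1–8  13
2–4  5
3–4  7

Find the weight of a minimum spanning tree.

52

Grow the tree from 8 using Prim:
Step 1: cheapest edge leaving the tree is 3–8 (4); add 3.
Step 2: cheapest edge leaving the tree is 2–3 (5); add 2.
Step 3: cheapest edge leaving the tree is 2–4 (5); add 4.
Step 4: cheapest edge leaving the tree is 7–8 (5); add 7.
Step 5: cheapest edge leaving the tree is 4–6 (7); add 6.
Step 6: cheapest edge leaving the tree is 1–4 (8); add 1.
Step 7: cheapest edge leaving the tree is 1–9 (8); add 9.
Step 8: cheapest edge leaving the tree is 3–5 (10); add 5.
MST edges: 3–8, 2–3, 2–4, 7–8, 4–6, 1–4, 1–9, 3–5; total weight 4+5+5+5+7+8+8+10 = 52.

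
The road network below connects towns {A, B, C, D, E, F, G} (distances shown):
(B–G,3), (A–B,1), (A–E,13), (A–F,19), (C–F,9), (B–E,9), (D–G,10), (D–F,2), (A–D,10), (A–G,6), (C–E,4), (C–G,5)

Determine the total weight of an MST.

24

Sort edges by weight, then run Kruskal:
A–B (1): add. Components now {A,B} {C} {D} {E} {F} {G}
D–F (2): add. Components now {A,B} {C} {D,F} {E} {G}
B–G (3): add. Components now {A,B,G} {C} {D,F} {E}
C–E (4): add. Components now {A,B,G} {C,E} {D,F}
C–G (5): add. Components now {A,B,C,E,G} {D,F}
A–G (6): skip — A and G already connected.
B–E (9): skip — B and E already connected.
C–F (9): add. Components now {A,B,C,D,E,F,G}
MST edges: A–B, D–F, B–G, C–E, C–G, C–F; total weight 1+2+3+4+5+9 = 24.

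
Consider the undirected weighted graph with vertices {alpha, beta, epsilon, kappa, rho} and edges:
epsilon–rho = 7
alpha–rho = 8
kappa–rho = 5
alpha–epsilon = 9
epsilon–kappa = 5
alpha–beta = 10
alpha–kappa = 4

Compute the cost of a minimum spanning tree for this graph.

24

Prim, starting at kappa.
Step 1: frontier [alpha–kappa 4, epsilon–kappa 5, kappa–rho 5] → take alpha–kappa (4); add alpha.
Step 2: frontier [alpha–rho 8, alpha–epsilon 9, alpha–beta 10, epsilon–kappa 5, kappa–rho 5] → take epsilon–kappa (5); add epsilon.
Step 3: frontier [alpha–rho 8, alpha–beta 10, epsilon–rho 7, kappa–rho 5] → take kappa–rho (5); add rho.
Step 4: frontier [alpha–beta 10] → take alpha–beta (10); add beta.
MST edges: alpha–kappa, epsilon–kappa, kappa–rho, alpha–beta; total weight 4+5+5+10 = 24.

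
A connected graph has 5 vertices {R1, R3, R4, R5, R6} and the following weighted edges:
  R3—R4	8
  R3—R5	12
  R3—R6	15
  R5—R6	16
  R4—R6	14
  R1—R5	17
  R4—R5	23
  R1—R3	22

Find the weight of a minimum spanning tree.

Prim's algorithm from R1:
Step 1: cheapest edge leaving the tree is R1—R5 (17); add R5.
Step 2: cheapest edge leaving the tree is R3—R5 (12); add R3.
Step 3: cheapest edge leaving the tree is R3—R4 (8); add R4.
Step 4: cheapest edge leaving the tree is R4—R6 (14); add R6.
MST edges: R1—R5, R3—R5, R3—R4, R4—R6; total weight 17+12+8+14 = 51.

51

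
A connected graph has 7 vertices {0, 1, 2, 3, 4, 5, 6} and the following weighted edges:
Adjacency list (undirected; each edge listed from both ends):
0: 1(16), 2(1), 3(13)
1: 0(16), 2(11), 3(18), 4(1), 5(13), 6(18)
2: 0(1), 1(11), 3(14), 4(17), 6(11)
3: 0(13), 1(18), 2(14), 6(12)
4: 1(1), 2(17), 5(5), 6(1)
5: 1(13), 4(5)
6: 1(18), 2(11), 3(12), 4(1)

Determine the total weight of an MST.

31

Kruskal's algorithm — process edges by increasing weight (ties by edge label):
0–2 (1): add — endpoints in different components.
1–4 (1): add — endpoints in different components.
4–6 (1): add — endpoints in different components.
4–5 (5): add — endpoints in different components.
1–2 (11): add — endpoints in different components.
2–6 (11): skip — 2 and 6 already connected.
3–6 (12): add — endpoints in different components.
MST edges: 0–2, 1–4, 4–6, 4–5, 1–2, 3–6; total weight 1+1+1+5+11+12 = 31.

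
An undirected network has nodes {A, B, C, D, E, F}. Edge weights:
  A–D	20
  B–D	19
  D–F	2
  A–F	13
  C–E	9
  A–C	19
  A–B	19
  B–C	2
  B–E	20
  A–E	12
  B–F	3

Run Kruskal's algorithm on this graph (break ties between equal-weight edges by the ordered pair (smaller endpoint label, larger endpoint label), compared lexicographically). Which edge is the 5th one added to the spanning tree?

A-E

Sort edges by weight, then run Kruskal:
B–C (2): add. Components now {A} {B,C} {D} {E} {F}
D–F (2): add. Components now {A} {B,C} {D,F} {E}
B–F (3): add. Components now {A} {B,C,D,F} {E}
C–E (9): add. Components now {A} {B,C,D,E,F}
A–E (12): add. Components now {A,B,C,D,E,F}
The 5th edge added is A–E.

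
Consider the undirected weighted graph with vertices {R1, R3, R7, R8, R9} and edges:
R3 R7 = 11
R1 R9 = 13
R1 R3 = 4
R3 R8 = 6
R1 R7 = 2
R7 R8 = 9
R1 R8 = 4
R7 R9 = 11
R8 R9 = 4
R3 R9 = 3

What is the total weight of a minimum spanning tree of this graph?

13

Sort edges by weight, then run Kruskal:
R1 R7 (2): add. Components now {R3} {R9} {R1,R7} {R8}
R3 R9 (3): add. Components now {R3,R9} {R1,R7} {R8}
R1 R3 (4): add. Components now {R1,R3,R7,R9} {R8}
R1 R8 (4): add. Components now {R1,R3,R7,R8,R9}
MST edges: R1 R7, R3 R9, R1 R3, R1 R8; total weight 2+3+4+4 = 13.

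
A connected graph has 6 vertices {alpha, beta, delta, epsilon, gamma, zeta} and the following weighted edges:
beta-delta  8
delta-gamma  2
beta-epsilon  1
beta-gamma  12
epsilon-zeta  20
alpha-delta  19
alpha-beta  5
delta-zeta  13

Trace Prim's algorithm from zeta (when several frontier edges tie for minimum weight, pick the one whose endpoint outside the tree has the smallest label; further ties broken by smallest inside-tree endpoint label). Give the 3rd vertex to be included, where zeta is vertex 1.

Prim, starting at zeta.
Step 1: cheapest edge leaving the tree is delta-zeta (13); add delta.
Step 2: cheapest edge leaving the tree is delta-gamma (2); add gamma.
Step 3: cheapest edge leaving the tree is beta-delta (8); add beta.
Step 4: cheapest edge leaving the tree is beta-epsilon (1); add epsilon.
Step 5: cheapest edge leaving the tree is alpha-beta (5); add alpha.
Vertex order: zeta, delta, gamma, beta, epsilon, alpha. The 3rd vertex is gamma.

gamma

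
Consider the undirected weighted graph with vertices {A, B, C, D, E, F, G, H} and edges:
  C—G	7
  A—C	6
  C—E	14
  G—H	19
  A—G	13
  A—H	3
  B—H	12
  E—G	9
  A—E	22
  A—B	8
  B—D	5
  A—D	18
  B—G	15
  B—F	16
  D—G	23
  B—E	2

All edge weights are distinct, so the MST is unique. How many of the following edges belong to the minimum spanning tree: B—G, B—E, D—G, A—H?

Kruskal's algorithm — process edges by increasing weight (ties by edge label):
B—E (2): add — endpoints in different components.
A—H (3): add — endpoints in different components.
B—D (5): add — endpoints in different components.
A—C (6): add — endpoints in different components.
C—G (7): add — endpoints in different components.
A—B (8): add — endpoints in different components.
E—G (9): skip — E and G already connected.
B—H (12): skip — B and H already connected.
A—G (13): skip — A and G already connected.
C—E (14): skip — C and E already connected.
B—G (15): skip — B and G already connected.
B—F (16): add — endpoints in different components.
MST edge set: {B—E, A—H, B—D, A—C, C—G, A—B, B—F}.
Of the listed edges, {B—E, A—H} are in the MST → 2.

2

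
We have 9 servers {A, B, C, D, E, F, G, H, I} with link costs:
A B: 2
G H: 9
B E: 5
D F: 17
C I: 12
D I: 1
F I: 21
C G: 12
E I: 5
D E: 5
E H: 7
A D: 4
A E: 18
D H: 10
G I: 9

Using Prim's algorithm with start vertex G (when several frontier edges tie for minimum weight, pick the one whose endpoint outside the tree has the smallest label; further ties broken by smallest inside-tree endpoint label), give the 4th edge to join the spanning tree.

A-B

Grow the tree from G using Prim:
Step 1: cheapest edge leaving the tree is G H (9); add H.
Step 2: cheapest edge leaving the tree is E H (7); add E.
Step 3: cheapest edge leaving the tree is B E (5); add B.
Step 4: cheapest edge leaving the tree is A B (2); add A.
Step 5: cheapest edge leaving the tree is A D (4); add D.
Step 6: cheapest edge leaving the tree is D I (1); add I.
Step 7: cheapest edge leaving the tree is C G (12); add C.
Step 8: cheapest edge leaving the tree is D F (17); add F.
The 4th edge added is A B.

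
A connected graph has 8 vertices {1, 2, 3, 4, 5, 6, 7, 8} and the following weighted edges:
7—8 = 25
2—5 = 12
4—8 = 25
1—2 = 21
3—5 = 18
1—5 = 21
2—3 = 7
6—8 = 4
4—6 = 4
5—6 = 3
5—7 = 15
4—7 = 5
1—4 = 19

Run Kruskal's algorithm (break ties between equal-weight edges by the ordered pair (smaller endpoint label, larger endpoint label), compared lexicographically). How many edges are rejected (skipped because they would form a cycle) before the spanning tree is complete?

Sort edges by weight, then run Kruskal:
5—6 (3): add — endpoints in different components.
4—6 (4): add — endpoints in different components.
6—8 (4): add — endpoints in different components.
4—7 (5): add — endpoints in different components.
2—3 (7): add — endpoints in different components.
2—5 (12): add — endpoints in different components.
5—7 (15): skip — 5 and 7 already connected.
3—5 (18): skip — 3 and 5 already connected.
1—4 (19): add — endpoints in different components.
Edges rejected before the tree was complete: 2.

2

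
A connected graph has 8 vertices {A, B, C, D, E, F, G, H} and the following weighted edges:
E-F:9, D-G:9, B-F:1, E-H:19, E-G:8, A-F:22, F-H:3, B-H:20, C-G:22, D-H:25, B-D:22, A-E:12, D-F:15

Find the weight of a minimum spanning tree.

Sort edges by weight, then run Kruskal:
B-F (1): add — endpoints in different components.
F-H (3): add — endpoints in different components.
E-G (8): add — endpoints in different components.
D-G (9): add — endpoints in different components.
E-F (9): add — endpoints in different components.
A-E (12): add — endpoints in different components.
D-F (15): skip — D and F already connected.
E-H (19): skip — E and H already connected.
B-H (20): skip — B and H already connected.
A-F (22): skip — A and F already connected.
B-D (22): skip — B and D already connected.
C-G (22): add — endpoints in different components.
MST edges: B-F, F-H, E-G, D-G, E-F, A-E, C-G; total weight 1+3+8+9+9+12+22 = 64.

64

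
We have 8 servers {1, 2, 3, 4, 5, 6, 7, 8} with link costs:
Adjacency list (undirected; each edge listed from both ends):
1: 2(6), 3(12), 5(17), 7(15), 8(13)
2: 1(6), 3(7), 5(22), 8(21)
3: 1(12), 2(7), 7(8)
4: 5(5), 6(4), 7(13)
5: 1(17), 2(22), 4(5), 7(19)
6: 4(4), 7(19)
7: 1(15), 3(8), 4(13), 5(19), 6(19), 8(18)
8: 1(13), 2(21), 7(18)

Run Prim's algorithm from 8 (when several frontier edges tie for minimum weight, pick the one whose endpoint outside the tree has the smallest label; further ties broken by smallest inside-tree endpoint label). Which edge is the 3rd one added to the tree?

Prim, starting at 8.
Step 1: cheapest edge leaving the tree is 1 8 (13); add 1.
Step 2: cheapest edge leaving the tree is 1 2 (6); add 2.
Step 3: cheapest edge leaving the tree is 2 3 (7); add 3.
Step 4: cheapest edge leaving the tree is 3 7 (8); add 7.
Step 5: cheapest edge leaving the tree is 4 7 (13); add 4.
Step 6: cheapest edge leaving the tree is 4 6 (4); add 6.
Step 7: cheapest edge leaving the tree is 4 5 (5); add 5.
The 3rd edge added is 2 3.

2-3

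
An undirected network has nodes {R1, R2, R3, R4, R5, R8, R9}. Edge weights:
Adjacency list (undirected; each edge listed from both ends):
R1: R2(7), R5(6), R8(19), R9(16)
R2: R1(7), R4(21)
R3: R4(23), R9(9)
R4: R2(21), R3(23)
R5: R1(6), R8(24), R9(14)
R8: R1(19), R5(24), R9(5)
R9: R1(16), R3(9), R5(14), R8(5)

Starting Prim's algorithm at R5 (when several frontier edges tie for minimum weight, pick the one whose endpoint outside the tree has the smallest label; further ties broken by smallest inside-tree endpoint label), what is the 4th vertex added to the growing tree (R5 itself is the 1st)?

R9

Grow the tree from R5 using Prim:
Step 1: frontier [R1—R5 6, R5—R9 14, R5—R8 24] → take R1—R5 (6); add R1.
Step 2: frontier [R1—R2 7, R1—R9 16, R1—R8 19, R5—R9 14, R5—R8 24] → take R1—R2 (7); add R2.
Step 3: frontier [R1—R9 16, R1—R8 19, R2—R4 21, R5—R9 14, R5—R8 24] → take R5—R9 (14); add R9.
Step 4: frontier [R1—R8 19, R2—R4 21, R5—R8 24, R8—R9 5, R3—R9 9] → take R8—R9 (5); add R8.
Step 5: frontier [R2—R4 21, R3—R9 9] → take R3—R9 (9); add R3.
Step 6: frontier [R2—R4 21, R3—R4 23] → take R2—R4 (21); add R4.
Vertex order: R5, R1, R2, R9, R8, R3, R4. The 4th vertex is R9.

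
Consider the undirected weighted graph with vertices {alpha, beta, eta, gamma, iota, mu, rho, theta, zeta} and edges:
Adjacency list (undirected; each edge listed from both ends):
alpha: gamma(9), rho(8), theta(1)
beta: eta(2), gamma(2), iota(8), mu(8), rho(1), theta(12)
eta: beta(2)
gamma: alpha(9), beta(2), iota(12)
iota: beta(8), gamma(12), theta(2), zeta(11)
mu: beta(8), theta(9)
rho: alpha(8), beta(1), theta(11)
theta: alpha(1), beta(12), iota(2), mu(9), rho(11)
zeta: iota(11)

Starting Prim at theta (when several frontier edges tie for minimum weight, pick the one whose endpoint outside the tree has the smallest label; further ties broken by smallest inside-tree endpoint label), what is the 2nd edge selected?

Prim's algorithm from theta:
Step 1: cheapest edge leaving the tree is alpha—theta (1); add alpha.
Step 2: cheapest edge leaving the tree is iota—theta (2); add iota.
Step 3: cheapest edge leaving the tree is beta—iota (8); add beta.
Step 4: cheapest edge leaving the tree is beta—rho (1); add rho.
Step 5: cheapest edge leaving the tree is beta—eta (2); add eta.
Step 6: cheapest edge leaving the tree is beta—gamma (2); add gamma.
Step 7: cheapest edge leaving the tree is beta—mu (8); add mu.
Step 8: cheapest edge leaving the tree is iota—zeta (11); add zeta.
The 2nd edge added is iota—theta.

iota-theta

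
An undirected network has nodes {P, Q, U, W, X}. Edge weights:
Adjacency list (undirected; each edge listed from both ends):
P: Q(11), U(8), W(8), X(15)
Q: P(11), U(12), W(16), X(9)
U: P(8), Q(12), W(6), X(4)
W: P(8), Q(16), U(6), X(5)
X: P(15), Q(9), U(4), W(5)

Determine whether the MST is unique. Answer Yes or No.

Sort edges by weight, then run Kruskal:
U–X (4): add — endpoints in different components.
W–X (5): add — endpoints in different components.
U–W (6): skip — U and W already connected.
P–U (8): add — endpoints in different components.
P–W (8): skip — W and P already connected.
Q–X (9): add — endpoints in different components.
Non-tree edge P–W has weight 8, equal to the heaviest edge on its tree cycle — swapping gives another MST of the same weight. Not unique.

No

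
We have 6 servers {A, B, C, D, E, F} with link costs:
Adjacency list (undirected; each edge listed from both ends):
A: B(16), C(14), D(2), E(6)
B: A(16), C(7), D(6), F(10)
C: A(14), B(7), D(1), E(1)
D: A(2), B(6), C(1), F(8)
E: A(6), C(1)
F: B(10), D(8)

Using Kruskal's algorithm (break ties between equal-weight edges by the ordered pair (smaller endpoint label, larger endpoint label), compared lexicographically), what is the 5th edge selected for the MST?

Kruskal: consider edges lightest-first.
C—D (1): add — endpoints in different components.
C—E (1): add — endpoints in different components.
A—D (2): add — endpoints in different components.
A—E (6): skip — A and E already connected.
B—D (6): add — endpoints in different components.
B—C (7): skip — B and C already connected.
D—F (8): add — endpoints in different components.
The 5th edge added is D—F.

D-F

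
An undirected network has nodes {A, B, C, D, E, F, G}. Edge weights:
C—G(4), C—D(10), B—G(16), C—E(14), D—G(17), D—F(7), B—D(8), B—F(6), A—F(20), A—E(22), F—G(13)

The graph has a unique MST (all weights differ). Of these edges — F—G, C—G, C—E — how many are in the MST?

2

Sort edges by weight, then run Kruskal:
C—G (4): add — endpoints in different components.
B—F (6): add — endpoints in different components.
D—F (7): add — endpoints in different components.
B—D (8): skip — B and D already connected.
C—D (10): add — endpoints in different components.
F—G (13): skip — F and G already connected.
C—E (14): add — endpoints in different components.
B—G (16): skip — B and G already connected.
D—G (17): skip — D and G already connected.
A—F (20): add — endpoints in different components.
MST edge set: {C—G, B—F, D—F, C—D, C—E, A—F}.
Of the listed edges, {C—G, C—E} are in the MST → 2.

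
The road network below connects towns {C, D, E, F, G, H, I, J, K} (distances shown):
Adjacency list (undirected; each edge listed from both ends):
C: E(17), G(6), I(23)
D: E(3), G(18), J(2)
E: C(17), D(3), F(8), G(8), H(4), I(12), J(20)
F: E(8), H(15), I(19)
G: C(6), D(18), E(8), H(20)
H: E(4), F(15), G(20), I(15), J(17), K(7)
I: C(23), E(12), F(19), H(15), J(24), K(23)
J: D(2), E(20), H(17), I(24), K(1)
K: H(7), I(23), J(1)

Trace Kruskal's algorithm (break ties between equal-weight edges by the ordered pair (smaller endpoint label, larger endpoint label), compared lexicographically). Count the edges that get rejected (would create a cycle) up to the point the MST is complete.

1

Kruskal's algorithm — process edges by increasing weight (ties by edge label):
J-K (1): add — endpoints in different components.
D-J (2): add — endpoints in different components.
D-E (3): add — endpoints in different components.
E-H (4): add — endpoints in different components.
C-G (6): add — endpoints in different components.
H-K (7): skip — H and K already connected.
E-F (8): add — endpoints in different components.
E-G (8): add — endpoints in different components.
E-I (12): add — endpoints in different components.
Edges rejected before the tree was complete: 1.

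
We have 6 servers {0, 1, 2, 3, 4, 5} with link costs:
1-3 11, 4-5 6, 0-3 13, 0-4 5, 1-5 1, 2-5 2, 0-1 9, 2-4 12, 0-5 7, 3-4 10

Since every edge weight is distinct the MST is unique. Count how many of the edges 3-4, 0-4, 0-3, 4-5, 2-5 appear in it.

Kruskal: consider edges lightest-first.
1-5 (1): add. Components now {0} {1,5} {2} {3} {4}
2-5 (2): add. Components now {0} {1,2,5} {3} {4}
0-4 (5): add. Components now {0,4} {1,2,5} {3}
4-5 (6): add. Components now {0,1,2,4,5} {3}
0-5 (7): skip — 0 and 5 already connected.
0-1 (9): skip — 0 and 1 already connected.
3-4 (10): add. Components now {0,1,2,3,4,5}
MST edge set: {1-5, 2-5, 0-4, 4-5, 3-4}.
Of the listed edges, {3-4, 0-4, 4-5, 2-5} are in the MST → 4.

4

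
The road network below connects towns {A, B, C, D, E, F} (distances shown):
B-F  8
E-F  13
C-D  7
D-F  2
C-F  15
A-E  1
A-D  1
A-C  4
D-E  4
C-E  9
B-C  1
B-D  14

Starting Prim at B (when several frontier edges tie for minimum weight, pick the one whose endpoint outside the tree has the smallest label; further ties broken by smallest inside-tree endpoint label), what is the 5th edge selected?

Prim, starting at B.
Step 1: frontier [B-C 1, B-F 8, B-D 14] → take B-C (1); add C.
Step 2: frontier [B-F 8, B-D 14, A-C 4, C-D 7, C-E 9, C-F 15] → take A-C (4); add A.
Step 3: frontier [A-D 1, A-E 1, B-F 8, B-D 14, C-D 7, C-E 9, C-F 15] → take A-D (1); add D.
Step 4: frontier [A-E 1, B-F 8, C-E 9, C-F 15, D-F 2, D-E 4] → take A-E (1); add E.
Step 5: frontier [B-F 8, C-F 15, D-F 2, E-F 13] → take D-F (2); add F.
The 5th edge added is D-F.

D-F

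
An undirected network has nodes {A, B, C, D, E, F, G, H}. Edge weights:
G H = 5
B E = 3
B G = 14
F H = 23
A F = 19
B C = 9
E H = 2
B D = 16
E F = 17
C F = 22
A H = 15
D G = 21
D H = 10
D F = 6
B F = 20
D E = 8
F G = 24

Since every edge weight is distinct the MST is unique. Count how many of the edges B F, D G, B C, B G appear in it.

Sort edges by weight, then run Kruskal:
E H (2): add — endpoints in different components.
B E (3): add — endpoints in different components.
G H (5): add — endpoints in different components.
D F (6): add — endpoints in different components.
D E (8): add — endpoints in different components.
B C (9): add — endpoints in different components.
D H (10): skip — D and H already connected.
B G (14): skip — B and G already connected.
A H (15): add — endpoints in different components.
MST edge set: {E H, B E, G H, D F, D E, B C, A H}.
Of the listed edges, {B C} are in the MST → 1.

1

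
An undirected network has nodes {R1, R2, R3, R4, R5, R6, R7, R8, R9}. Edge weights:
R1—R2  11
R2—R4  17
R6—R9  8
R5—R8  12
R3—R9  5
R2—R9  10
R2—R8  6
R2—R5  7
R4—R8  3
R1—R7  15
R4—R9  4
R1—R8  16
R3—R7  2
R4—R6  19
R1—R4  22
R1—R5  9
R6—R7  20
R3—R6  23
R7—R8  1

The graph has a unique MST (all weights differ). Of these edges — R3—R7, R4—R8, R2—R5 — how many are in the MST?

3

Kruskal: consider edges lightest-first.
R7—R8 (1): add — endpoints in different components.
R3—R7 (2): add — endpoints in different components.
R4—R8 (3): add — endpoints in different components.
R4—R9 (4): add — endpoints in different components.
R3—R9 (5): skip — R9 and R3 already connected.
R2—R8 (6): add — endpoints in different components.
R2—R5 (7): add — endpoints in different components.
R6—R9 (8): add — endpoints in different components.
R1—R5 (9): add — endpoints in different components.
MST edge set: {R7—R8, R3—R7, R4—R8, R4—R9, R2—R8, R2—R5, R6—R9, R1—R5}.
Of the listed edges, {R3—R7, R4—R8, R2—R5} are in the MST → 3.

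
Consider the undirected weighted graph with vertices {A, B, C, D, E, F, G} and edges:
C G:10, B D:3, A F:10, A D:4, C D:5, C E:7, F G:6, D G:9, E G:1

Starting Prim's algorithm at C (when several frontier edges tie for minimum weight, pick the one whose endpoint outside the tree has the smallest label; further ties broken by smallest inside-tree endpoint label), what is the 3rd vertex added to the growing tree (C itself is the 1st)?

Prim, starting at C.
Step 1: cheapest edge leaving the tree is C D (5); add D.
Step 2: cheapest edge leaving the tree is B D (3); add B.
Step 3: cheapest edge leaving the tree is A D (4); add A.
Step 4: cheapest edge leaving the tree is C E (7); add E.
Step 5: cheapest edge leaving the tree is E G (1); add G.
Step 6: cheapest edge leaving the tree is F G (6); add F.
Vertex order: C, D, B, A, E, G, F. The 3rd vertex is B.

B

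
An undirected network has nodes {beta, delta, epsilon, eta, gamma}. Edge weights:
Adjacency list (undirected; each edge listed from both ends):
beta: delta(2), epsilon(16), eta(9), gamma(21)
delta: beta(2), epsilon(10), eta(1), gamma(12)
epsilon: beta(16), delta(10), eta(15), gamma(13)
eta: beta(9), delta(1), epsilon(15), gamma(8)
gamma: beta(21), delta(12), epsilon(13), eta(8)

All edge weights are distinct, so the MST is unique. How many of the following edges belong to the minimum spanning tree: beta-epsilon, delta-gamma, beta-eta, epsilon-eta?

0

Kruskal: consider edges lightest-first.
delta-eta (1): add. Components now {delta,eta} {beta} {gamma} {epsilon}
beta-delta (2): add. Components now {beta,delta,eta} {gamma} {epsilon}
eta-gamma (8): add. Components now {beta,delta,eta,gamma} {epsilon}
beta-eta (9): skip — beta and eta already connected.
delta-epsilon (10): add. Components now {beta,delta,epsilon,eta,gamma}
MST edge set: {delta-eta, beta-delta, eta-gamma, delta-epsilon}.
Of the listed edges, {} are in the MST → 0.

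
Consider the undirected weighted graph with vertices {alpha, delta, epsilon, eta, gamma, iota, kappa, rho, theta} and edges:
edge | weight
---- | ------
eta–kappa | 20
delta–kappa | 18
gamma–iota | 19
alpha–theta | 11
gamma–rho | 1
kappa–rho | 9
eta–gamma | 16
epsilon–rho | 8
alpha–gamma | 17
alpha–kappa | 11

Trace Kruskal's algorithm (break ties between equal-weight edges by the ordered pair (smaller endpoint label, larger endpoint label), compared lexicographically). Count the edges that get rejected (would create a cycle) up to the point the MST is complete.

Kruskal's algorithm — process edges by increasing weight (ties by edge label):
gamma–rho (1): add — endpoints in different components.
epsilon–rho (8): add — endpoints in different components.
kappa–rho (9): add — endpoints in different components.
alpha–kappa (11): add — endpoints in different components.
alpha–theta (11): add — endpoints in different components.
eta–gamma (16): add — endpoints in different components.
alpha–gamma (17): skip — gamma and alpha already connected.
delta–kappa (18): add — endpoints in different components.
gamma–iota (19): add — endpoints in different components.
Edges rejected before the tree was complete: 1.

1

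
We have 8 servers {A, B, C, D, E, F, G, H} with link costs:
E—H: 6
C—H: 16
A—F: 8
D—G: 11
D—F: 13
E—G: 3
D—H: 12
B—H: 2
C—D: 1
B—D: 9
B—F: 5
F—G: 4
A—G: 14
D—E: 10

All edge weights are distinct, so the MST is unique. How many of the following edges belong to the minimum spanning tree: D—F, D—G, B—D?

Kruskal's algorithm — process edges by increasing weight (ties by edge label):
C—D (1): add — endpoints in different components.
B—H (2): add — endpoints in different components.
E—G (3): add — endpoints in different components.
F—G (4): add — endpoints in different components.
B—F (5): add — endpoints in different components.
E—H (6): skip — E and H already connected.
A—F (8): add — endpoints in different components.
B—D (9): add — endpoints in different components.
MST edge set: {C—D, B—H, E—G, F—G, B—F, A—F, B—D}.
Of the listed edges, {B—D} are in the MST → 1.

1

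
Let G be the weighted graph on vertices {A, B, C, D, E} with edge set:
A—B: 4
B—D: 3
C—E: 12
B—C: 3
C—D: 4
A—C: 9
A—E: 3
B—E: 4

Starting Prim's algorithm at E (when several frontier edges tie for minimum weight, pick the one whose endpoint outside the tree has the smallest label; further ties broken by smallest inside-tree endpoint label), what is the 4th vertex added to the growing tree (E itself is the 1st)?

C

Prim, starting at E.
Step 1: cheapest edge leaving the tree is A—E (3); add A.
Step 2: cheapest edge leaving the tree is A—B (4); add B.
Step 3: cheapest edge leaving the tree is B—C (3); add C.
Step 4: cheapest edge leaving the tree is B—D (3); add D.
Vertex order: E, A, B, C, D. The 4th vertex is C.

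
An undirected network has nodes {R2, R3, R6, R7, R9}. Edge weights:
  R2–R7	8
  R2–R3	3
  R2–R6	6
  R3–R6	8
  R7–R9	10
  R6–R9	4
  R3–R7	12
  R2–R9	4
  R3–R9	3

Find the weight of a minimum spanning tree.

18

Kruskal's algorithm — process edges by increasing weight (ties by edge label):
R2–R3 (3): add. Components now {R7} {R2,R3} {R6} {R9}
R3–R9 (3): add. Components now {R7} {R2,R3,R9} {R6}
R2–R9 (4): skip — R2 and R9 already connected.
R6–R9 (4): add. Components now {R7} {R2,R3,R6,R9}
R2–R6 (6): skip — R2 and R6 already connected.
R2–R7 (8): add. Components now {R2,R3,R6,R7,R9}
MST edges: R2–R3, R3–R9, R6–R9, R2–R7; total weight 3+3+4+8 = 18.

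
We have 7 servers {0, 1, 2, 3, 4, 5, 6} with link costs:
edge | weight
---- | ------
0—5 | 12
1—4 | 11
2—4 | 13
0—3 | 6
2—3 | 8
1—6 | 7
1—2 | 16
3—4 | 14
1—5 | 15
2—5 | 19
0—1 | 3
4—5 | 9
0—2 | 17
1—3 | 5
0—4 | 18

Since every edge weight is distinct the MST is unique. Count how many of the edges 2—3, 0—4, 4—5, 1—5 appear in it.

Sort edges by weight, then run Kruskal:
0—1 (3): add. Components now {0,1} {2} {3} {4} {5} {6}
1—3 (5): add. Components now {0,1,3} {2} {4} {5} {6}
0—3 (6): skip — 0 and 3 already connected.
1—6 (7): add. Components now {0,1,3,6} {2} {4} {5}
2—3 (8): add. Components now {0,1,2,3,6} {4} {5}
4—5 (9): add. Components now {0,1,2,3,6} {4,5}
1—4 (11): add. Components now {0,1,2,3,4,5,6}
MST edge set: {0—1, 1—3, 1—6, 2—3, 4—5, 1—4}.
Of the listed edges, {2—3, 4—5} are in the MST → 2.

2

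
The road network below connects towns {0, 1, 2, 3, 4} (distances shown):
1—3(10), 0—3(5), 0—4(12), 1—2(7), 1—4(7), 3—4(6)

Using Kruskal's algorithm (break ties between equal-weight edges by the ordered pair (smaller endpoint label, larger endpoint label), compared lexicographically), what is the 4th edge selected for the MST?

Kruskal: consider edges lightest-first.
0—3 (5): add. Components now {0,3} {1} {2} {4}
3—4 (6): add. Components now {0,3,4} {1} {2}
1—2 (7): add. Components now {0,3,4} {1,2}
1—4 (7): add. Components now {0,1,2,3,4}
The 4th edge added is 1—4.

1-4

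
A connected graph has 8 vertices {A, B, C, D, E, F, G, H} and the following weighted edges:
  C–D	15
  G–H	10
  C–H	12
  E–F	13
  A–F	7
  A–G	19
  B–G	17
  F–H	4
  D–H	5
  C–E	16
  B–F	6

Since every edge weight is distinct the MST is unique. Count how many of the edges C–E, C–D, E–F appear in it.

1

Kruskal: consider edges lightest-first.
F–H (4): add — endpoints in different components.
D–H (5): add — endpoints in different components.
B–F (6): add — endpoints in different components.
A–F (7): add — endpoints in different components.
G–H (10): add — endpoints in different components.
C–H (12): add — endpoints in different components.
E–F (13): add — endpoints in different components.
MST edge set: {F–H, D–H, B–F, A–F, G–H, C–H, E–F}.
Of the listed edges, {E–F} are in the MST → 1.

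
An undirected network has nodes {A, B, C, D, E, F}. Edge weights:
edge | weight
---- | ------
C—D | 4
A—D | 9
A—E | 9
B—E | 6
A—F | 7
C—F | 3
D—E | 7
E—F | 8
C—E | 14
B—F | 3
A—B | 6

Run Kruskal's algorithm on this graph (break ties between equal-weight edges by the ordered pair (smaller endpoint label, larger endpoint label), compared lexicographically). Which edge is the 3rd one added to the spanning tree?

C-D

Kruskal's algorithm — process edges by increasing weight (ties by edge label):
B—F (3): add. Components now {A} {B,F} {C} {D} {E}
C—F (3): add. Components now {A} {B,C,F} {D} {E}
C—D (4): add. Components now {A} {B,C,D,F} {E}
A—B (6): add. Components now {A,B,C,D,F} {E}
B—E (6): add. Components now {A,B,C,D,E,F}
The 3rd edge added is C—D.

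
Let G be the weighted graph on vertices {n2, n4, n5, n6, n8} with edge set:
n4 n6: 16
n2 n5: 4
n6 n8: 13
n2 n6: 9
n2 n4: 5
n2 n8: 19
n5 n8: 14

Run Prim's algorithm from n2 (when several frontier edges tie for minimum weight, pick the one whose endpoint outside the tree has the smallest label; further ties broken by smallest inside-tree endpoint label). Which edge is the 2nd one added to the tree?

Grow the tree from n2 using Prim:
Step 1: cheapest edge leaving the tree is n2 n5 (4); add n5.
Step 2: cheapest edge leaving the tree is n2 n4 (5); add n4.
Step 3: cheapest edge leaving the tree is n2 n6 (9); add n6.
Step 4: cheapest edge leaving the tree is n6 n8 (13); add n8.
The 2nd edge added is n2 n4.

n2-n4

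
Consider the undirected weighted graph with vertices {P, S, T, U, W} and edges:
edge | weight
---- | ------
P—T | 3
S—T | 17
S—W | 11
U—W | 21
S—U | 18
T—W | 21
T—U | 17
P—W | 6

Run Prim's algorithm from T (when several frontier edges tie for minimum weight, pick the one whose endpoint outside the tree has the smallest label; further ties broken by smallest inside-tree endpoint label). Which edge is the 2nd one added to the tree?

Prim's algorithm from T:
Step 1: cheapest edge leaving the tree is P—T (3); add P.
Step 2: cheapest edge leaving the tree is P—W (6); add W.
Step 3: cheapest edge leaving the tree is S—W (11); add S.
Step 4: cheapest edge leaving the tree is T—U (17); add U.
The 2nd edge added is P—W.

P-W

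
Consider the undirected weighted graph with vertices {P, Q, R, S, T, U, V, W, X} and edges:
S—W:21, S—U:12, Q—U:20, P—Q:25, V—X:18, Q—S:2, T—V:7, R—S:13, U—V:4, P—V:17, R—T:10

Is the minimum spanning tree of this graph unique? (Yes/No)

Yes

Kruskal: consider edges lightest-first.
Q—S (2): add — endpoints in different components.
U—V (4): add — endpoints in different components.
T—V (7): add — endpoints in different components.
R—T (10): add — endpoints in different components.
S—U (12): add — endpoints in different components.
R—S (13): skip — S and R already connected.
P—V (17): add — endpoints in different components.
V—X (18): add — endpoints in different components.
Q—U (20): skip — Q and U already connected.
S—W (21): add — endpoints in different components.
Every non-tree edge has weight strictly greater than the heaviest edge on the tree path between its endpoints, so the MST is unique.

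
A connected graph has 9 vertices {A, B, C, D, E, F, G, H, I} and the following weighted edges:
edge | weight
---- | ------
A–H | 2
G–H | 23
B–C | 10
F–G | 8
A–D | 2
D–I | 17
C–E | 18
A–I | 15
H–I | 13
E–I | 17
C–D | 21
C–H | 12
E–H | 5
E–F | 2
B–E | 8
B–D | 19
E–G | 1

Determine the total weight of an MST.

43

Prim's algorithm from E:
Step 1: cheapest edge leaving the tree is E–G (1); add G.
Step 2: cheapest edge leaving the tree is E–F (2); add F.
Step 3: cheapest edge leaving the tree is E–H (5); add H.
Step 4: cheapest edge leaving the tree is A–H (2); add A.
Step 5: cheapest edge leaving the tree is A–D (2); add D.
Step 6: cheapest edge leaving the tree is B–E (8); add B.
Step 7: cheapest edge leaving the tree is B–C (10); add C.
Step 8: cheapest edge leaving the tree is H–I (13); add I.
MST edges: E–G, E–F, E–H, A–H, A–D, B–E, B–C, H–I; total weight 1+2+5+2+2+8+10+13 = 43.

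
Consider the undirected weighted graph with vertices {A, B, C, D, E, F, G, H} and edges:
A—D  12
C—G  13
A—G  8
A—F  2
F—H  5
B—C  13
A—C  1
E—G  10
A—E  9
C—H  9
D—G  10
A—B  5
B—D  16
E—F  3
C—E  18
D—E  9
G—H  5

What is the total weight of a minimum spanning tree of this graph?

30

Prim, starting at A.
Step 1: cheapest edge leaving the tree is A—C (1); add C.
Step 2: cheapest edge leaving the tree is A—F (2); add F.
Step 3: cheapest edge leaving the tree is E—F (3); add E.
Step 4: cheapest edge leaving the tree is A—B (5); add B.
Step 5: cheapest edge leaving the tree is F—H (5); add H.
Step 6: cheapest edge leaving the tree is G—H (5); add G.
Step 7: cheapest edge leaving the tree is D—E (9); add D.
MST edges: A—C, A—F, E—F, A—B, F—H, G—H, D—E; total weight 1+2+3+5+5+5+9 = 30.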